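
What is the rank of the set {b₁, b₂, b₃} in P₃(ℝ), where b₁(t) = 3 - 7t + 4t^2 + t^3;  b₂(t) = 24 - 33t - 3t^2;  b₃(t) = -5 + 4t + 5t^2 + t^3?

Pass to coordinate vectors with respect to the basis {1, t, …, t^3}.
Row-reduce the 3×4 matrix with these as rows.
The echelon form has 2 nonzero rows, so the rank is 2.

rank 2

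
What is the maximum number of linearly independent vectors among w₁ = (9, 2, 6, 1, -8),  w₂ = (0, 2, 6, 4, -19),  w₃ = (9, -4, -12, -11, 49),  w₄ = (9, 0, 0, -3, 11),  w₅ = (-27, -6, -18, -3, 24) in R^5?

Put the 5×5 matrix [w₁|w₂|w₃|w₄|w₅] into echelon form.
There are 2 pivot columns, so rank = 2.

2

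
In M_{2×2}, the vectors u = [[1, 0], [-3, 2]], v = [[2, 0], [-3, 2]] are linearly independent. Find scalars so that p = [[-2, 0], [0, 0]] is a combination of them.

p = 2u - 2v

Take coordinate vectors relative to {E₁₁, E₁₂, E₂₁, E₂₂}.
Since u, v are independent, the coefficients expressing p are uniquely determined by a linear system.
The system has the unique solution (a₁, a₂) = (2, -2).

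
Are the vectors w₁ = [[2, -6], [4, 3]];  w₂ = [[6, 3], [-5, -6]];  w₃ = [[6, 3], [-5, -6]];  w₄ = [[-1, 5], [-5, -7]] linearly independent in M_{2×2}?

Take coordinates with respect to the standard basis {E₁₁, E₁₂, E₂₁, E₂₂}.
Two of the vectors are equal, giving an immediate dependence.

linearly dependent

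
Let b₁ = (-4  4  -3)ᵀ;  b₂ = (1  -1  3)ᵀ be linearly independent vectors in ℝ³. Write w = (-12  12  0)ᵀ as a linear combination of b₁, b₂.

w = 4b₁ + 4b₂

Set up the augmented matrix [b₁ | b₂ | w] and row-reduce.
The system has the unique solution (α₁, α₂) = (4, 4).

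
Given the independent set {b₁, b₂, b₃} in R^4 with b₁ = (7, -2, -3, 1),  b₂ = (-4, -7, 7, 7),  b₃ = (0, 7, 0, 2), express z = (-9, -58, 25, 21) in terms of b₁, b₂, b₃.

Write z = α₁b₁ + … + α₃b₃ and equate components.
Back-substitution yields (α₁, α₂, α₃) = (1, 4, -4).

z = b₁ + 4b₂ - 4b₃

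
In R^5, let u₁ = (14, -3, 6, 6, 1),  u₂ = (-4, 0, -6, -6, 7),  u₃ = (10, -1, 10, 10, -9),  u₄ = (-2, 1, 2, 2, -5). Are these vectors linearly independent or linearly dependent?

Place the vectors as rows of a 4×5 matrix and reduce to echelon form.
The reduction yields 2 nonzero rows, so the rank is 2.
Since rank 2 < 4, the set is linearly dependent.

linearly dependent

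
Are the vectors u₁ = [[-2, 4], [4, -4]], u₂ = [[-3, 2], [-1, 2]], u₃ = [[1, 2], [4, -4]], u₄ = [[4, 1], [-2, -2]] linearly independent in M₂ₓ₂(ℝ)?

linearly independent

Take coordinates with respect to the standard basis {E₁₁, E₁₂, E₂₁, E₂₂}.
Form the 4×4 matrix with these as columns; its determinant is 92.
A nonzero determinant means the columns are linearly independent.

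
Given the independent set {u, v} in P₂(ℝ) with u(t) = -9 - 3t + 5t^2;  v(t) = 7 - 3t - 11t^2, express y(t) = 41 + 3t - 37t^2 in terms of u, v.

Work in coordinates with respect to the standard basis {1, t, t^2}.
Since u, v are independent, the coefficients expressing y are uniquely determined by a linear system.
Row-reducing the augmented matrix gives the unique coefficients (c₁, c₂) = (-3, 2).

y = -3u + 2v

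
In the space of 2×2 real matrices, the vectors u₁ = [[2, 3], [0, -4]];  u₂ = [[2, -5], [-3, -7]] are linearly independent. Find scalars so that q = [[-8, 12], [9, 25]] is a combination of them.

Identify each element with its coordinate vector in ℝ⁴ via {E₁₁, E₁₂, E₂₁, E₂₂}.
Set up the augmented matrix [u₁ | u₂ | q] and row-reduce.
Row-reducing the augmented matrix gives the unique coefficients (a₁, a₂) = (-1, -3).

q = -u₁ - 3u₂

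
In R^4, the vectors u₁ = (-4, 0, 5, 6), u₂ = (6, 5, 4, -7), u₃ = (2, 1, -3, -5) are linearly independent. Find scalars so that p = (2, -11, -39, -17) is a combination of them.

p = -3u₁ - 3u₂ + 4u₃

Write p = α₁u₁ + … + α₃u₃ and equate components.
Back-substitution yields (α₁, α₂, α₃) = (-3, -3, 4).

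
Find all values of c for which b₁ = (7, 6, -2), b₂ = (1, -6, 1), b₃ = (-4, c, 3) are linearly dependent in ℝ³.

c = -40/3

The vectors are dependent exactly when the determinant of the matrix with rows b₁, b₂, b₃ vanishes.
Cofactor expansion gives det = -9*c - 120.
Setting this to zero gives c = -40/3.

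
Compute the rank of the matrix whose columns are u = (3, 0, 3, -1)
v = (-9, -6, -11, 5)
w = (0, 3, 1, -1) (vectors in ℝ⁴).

2

Row-reduce the 3×4 matrix with these as rows.
There are 2 pivot columns, so rank = 2.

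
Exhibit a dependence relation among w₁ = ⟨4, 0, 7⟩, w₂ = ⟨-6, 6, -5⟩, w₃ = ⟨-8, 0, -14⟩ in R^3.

2w₁ + w₃ = 0

Write the vectors as columns of a matrix and find a nonzero vector in its null space.
The free variable yields coefficients (2, 0, 1) (any nonzero multiple also works).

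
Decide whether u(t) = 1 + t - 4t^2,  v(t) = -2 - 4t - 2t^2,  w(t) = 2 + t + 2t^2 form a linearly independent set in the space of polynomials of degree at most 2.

Write each element as a coordinate vector in ℝ³ using {1, t, t^2}.
Form the 3×3 matrix with these as columns; its determinant is -30.
A nonzero determinant means the columns are linearly independent.

linearly independent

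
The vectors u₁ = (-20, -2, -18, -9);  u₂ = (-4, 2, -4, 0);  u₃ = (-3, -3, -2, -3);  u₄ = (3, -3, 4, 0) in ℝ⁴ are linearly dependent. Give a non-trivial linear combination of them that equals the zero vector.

u₁ - 2u₂ - 3u₃ + u₄ = 0

Set up α₁u₁ + … + α₄u₄ = 0 and solve the homogeneous system.
A generator of the null space is (1, -2, -3, 1).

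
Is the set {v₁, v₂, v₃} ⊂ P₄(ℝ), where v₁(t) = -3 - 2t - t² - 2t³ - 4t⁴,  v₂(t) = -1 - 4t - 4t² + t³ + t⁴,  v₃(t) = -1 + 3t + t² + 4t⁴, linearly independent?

Take coordinates with respect to the standard basis {1, t, …, t⁴}.
Row-reduce the matrix whose columns are v₁, v₂, v₃.
The reduction yields 3 nonzero rows, so the rank is 3.
Since rank = 3 (the number of vectors), the set is linearly independent.

linearly independent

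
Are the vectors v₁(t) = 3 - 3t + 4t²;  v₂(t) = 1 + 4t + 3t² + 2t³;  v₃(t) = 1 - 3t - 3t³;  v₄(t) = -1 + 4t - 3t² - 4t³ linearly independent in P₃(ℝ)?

Write each element as a coordinate vector in ℝ⁴ using {1, t, …, t³}.
The matrix [v₁|v₂|v₃|v₄] has determinant -36.
A nonzero determinant means the columns are linearly independent.

linearly independent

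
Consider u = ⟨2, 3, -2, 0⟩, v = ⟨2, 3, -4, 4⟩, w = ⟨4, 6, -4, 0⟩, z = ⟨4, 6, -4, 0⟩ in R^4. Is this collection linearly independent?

linearly dependent

Row-reduce the matrix whose columns are u, v, w, z.
The reduction yields 2 nonzero rows, so the rank is 2.
Since rank 2 < 4, the set is linearly dependent.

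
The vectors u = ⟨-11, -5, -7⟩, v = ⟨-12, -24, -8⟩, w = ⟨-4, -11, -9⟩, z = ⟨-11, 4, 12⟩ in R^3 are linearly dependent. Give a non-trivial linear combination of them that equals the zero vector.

Row-reduce the matrix with u, v, w, z as columns; the null space gives the coefficients.
The free variable yields coefficients (1, 1, -3, -1) (any nonzero multiple also works).

u + v - 3w - z = 0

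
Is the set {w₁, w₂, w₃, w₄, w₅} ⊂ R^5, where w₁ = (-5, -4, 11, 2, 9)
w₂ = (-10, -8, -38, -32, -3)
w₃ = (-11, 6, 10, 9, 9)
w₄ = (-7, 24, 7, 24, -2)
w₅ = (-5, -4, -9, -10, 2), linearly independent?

Row-reduce the matrix whose columns are w₁, w₂, w₃, w₄, w₅.
The reduction yields 3 nonzero rows, so the rank is 3.
Since rank 3 < 5, the set is linearly dependent.
Indeed 7w₁ + w₂ - 6w₃ + 3w₄ = 0.

linearly dependent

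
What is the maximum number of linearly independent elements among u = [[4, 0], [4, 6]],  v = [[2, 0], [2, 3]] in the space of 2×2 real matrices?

Pass to coordinate vectors with respect to the basis {E₁₁, E₁₂, E₂₁, E₂₂}.
Put the 4×2 matrix [u|v] into echelon form.
Exactly 1 pivot survives; hence the rank is 1.

1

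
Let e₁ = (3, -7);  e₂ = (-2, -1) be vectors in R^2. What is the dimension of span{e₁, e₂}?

Row-reduce the 2×2 matrix with these as rows.
Reduction leaves 2 leading entries, giving rank 2.

dim = 2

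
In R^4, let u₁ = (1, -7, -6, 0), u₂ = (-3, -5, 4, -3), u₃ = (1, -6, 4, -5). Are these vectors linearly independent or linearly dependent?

Place the vectors as rows of a 3×4 matrix and reduce to echelon form.
The reduction yields 3 nonzero rows, so the rank is 3.
Since rank = 3 (the number of vectors), the set is linearly independent.

linearly independent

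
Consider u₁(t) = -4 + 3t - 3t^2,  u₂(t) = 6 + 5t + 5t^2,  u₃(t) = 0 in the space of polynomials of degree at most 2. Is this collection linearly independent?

Take coordinates with respect to the standard basis {1, t, t^2}.
One of the vectors is the zero vector, so the set is linearly dependent.

linearly dependent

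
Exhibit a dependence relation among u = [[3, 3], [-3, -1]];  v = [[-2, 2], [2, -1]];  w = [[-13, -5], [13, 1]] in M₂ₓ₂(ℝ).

Take coordinates with respect to {E₁₁, E₁₂, E₂₁, E₂₂}.
Write the vectors as columns of a matrix and find a nonzero vector in its null space.
A generator of the null space is (3, -2, 1).

3u - 2v + w = 0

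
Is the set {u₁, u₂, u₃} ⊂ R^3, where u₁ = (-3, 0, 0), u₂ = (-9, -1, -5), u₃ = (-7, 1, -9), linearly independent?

linearly independent

The matrix [u₁|u₂|u₃] has determinant -42.
A nonzero determinant means the columns are linearly independent.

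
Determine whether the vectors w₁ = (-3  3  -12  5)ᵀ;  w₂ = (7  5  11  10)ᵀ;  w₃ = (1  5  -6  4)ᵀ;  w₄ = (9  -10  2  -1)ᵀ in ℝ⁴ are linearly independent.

linearly independent

Form the 4×4 matrix with these as columns; its determinant is 7441.
A nonzero determinant means the columns are linearly independent.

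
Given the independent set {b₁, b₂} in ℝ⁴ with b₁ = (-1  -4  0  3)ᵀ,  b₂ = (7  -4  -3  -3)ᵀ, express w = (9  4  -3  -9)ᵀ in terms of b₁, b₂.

w = -2b₁ + b₂

Write w = a₁b₁ + a₂b₂ and equate components.
Row-reducing the augmented matrix gives the unique coefficients (a₁, a₂) = (-2, 1).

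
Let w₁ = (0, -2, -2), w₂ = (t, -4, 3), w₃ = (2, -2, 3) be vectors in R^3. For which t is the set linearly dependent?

The set is linearly dependent precisely when det[w₁; w₂; w₃] = 0.
The determinant works out to 10*t - 28.
Setting this to zero gives t = 14/5.

t = 14/5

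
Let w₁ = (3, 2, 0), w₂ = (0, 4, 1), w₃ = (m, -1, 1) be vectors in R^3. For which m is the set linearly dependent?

m = -15/2

Dependence holds iff the 3×3 matrix [w₁ w₂ w₃] is singular.
The determinant works out to 2*m + 15.
This vanishes exactly when m = -15/2.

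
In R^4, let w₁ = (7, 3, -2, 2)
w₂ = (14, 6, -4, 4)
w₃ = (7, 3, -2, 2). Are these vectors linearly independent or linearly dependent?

Place the vectors as rows of a 3×4 matrix and reduce to echelon form.
The reduction yields 1 nonzero row, so the rank is 1.
Since rank 1 < 3, the set is linearly dependent.

linearly dependent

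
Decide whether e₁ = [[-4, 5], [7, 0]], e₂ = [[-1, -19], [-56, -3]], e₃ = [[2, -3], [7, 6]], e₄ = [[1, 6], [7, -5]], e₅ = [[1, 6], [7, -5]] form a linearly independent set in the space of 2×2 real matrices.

Write each element as a coordinate vector in ℝ⁴ using {E₁₁, E₁₂, E₂₁, E₂₂}.
There are 5 vectors in a 4-dimensional space, so they cannot be linearly independent.

linearly dependent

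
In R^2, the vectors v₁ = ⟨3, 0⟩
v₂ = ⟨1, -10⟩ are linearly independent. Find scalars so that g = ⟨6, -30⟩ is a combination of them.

g = v₁ + 3v₂

Write g = α₁v₁ + α₂v₂ and equate components.
Back-substitution yields (α₁, α₂) = (1, 3).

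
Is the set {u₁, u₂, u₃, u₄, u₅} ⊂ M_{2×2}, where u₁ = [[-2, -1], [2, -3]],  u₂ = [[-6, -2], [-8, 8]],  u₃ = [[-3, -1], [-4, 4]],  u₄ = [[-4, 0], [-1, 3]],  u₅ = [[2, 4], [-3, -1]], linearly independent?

linearly dependent

Take coordinates with respect to the standard basis {E₁₁, E₁₂, E₂₁, E₂₂}.
There are 5 vectors in a 4-dimensional space, so they cannot be linearly independent.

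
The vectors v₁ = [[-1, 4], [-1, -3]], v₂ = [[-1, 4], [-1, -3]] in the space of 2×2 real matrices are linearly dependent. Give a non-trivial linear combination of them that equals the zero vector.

Write each element as a vector in ℝ⁴ using {E₁₁, E₁₂, E₂₁, E₂₂}.
Row-reduce the matrix with v₁, v₂ as columns; the null space gives the coefficients.
The free variable yields coefficients (1, -1) (any nonzero multiple also works).

v₁ - v₂ = 0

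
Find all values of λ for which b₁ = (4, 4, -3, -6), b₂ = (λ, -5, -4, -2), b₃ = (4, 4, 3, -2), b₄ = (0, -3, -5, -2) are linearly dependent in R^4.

Dependence holds iff the 4×4 matrix [b₁ b₂ b₃ b₄] is singular.
Expanding, det = 40*λ - 112.
Solving 40*λ - 112 = 0 yields λ = 14/5.

λ = 14/5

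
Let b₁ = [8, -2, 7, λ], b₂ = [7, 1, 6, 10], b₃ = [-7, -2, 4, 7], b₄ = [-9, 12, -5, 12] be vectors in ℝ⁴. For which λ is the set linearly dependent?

Dependence holds iff the 4×4 matrix [b₁ b₂ b₃ b₄] is singular.
The determinant works out to 949*λ - 6643.
Setting this to zero gives λ = 7.

λ = 7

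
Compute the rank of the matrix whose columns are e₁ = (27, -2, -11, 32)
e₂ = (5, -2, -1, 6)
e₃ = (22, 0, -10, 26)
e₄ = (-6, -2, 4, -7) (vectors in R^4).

2

Row-reduce the 4×4 matrix with these as rows.
There are 2 pivot columns, so rank = 2.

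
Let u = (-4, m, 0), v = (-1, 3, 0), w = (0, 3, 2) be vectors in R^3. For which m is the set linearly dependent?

Dependence holds iff the 3×3 matrix [u v w] is singular.
Cofactor expansion gives det = 2*m - 24.
Solving 2*m - 24 = 0 yields m = 12.

m = 12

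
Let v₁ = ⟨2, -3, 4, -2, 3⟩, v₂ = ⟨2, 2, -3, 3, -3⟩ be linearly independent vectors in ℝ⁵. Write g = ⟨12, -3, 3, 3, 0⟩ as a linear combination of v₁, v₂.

g = 3v₁ + 3v₂

Solve the system with v₁, v₂ as columns and g as the right-hand side.
Back-substitution yields (c₁, c₂) = (3, 3).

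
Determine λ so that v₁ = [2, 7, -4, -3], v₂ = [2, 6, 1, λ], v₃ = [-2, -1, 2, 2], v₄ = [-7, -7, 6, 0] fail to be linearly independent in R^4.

λ = 27/2

The set is linearly dependent precisely when det[v₁; v₂; v₃; v₄] = 0.
The determinant works out to 351 - 26*λ.
This vanishes exactly when λ = 27/2.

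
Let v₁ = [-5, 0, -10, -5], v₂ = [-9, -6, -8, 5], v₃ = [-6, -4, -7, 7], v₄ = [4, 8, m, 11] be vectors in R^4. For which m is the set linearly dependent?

m = -17

Place the vectors as rows of a 4×4 matrix; dependence ⇔ determinant zero.
The determinant works out to -110*m - 1870.
This vanishes exactly when m = -17.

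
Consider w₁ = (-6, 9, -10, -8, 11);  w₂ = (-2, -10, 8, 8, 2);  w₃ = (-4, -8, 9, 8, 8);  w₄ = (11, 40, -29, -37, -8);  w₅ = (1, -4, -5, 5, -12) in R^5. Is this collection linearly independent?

Form the 5×5 matrix with these as columns; its determinant is 0.
A zero determinant means the columns are linearly dependent.
Indeed 2w₂ + 2w₃ + w₄ + w₅ = 0.

linearly dependent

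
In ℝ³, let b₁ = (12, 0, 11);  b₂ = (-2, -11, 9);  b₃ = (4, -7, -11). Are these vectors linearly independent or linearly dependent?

linearly independent

Form the 3×3 matrix with these as columns; its determinant is 2846.
A nonzero determinant means the columns are linearly independent.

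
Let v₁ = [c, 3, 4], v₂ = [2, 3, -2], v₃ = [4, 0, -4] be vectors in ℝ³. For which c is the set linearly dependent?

The set is linearly dependent precisely when det[v₁; v₂; v₃] = 0.
Cofactor expansion gives det = -12*c - 48.
Solving -12*c - 48 = 0 yields c = -4.

c = -4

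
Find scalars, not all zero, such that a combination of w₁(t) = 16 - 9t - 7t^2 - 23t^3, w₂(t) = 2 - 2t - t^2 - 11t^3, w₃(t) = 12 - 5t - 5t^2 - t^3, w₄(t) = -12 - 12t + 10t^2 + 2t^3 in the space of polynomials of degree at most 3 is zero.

Write each element as a vector in ℝ⁴ using {1, t, …, t^3}.
Solve the homogeneous system with w₁, w₂, w₃, w₄ as columns by row-reducing the coefficient matrix.
A generator of the null space is (1, -2, -1, 0).

w₁ - 2w₂ - w₃ = 0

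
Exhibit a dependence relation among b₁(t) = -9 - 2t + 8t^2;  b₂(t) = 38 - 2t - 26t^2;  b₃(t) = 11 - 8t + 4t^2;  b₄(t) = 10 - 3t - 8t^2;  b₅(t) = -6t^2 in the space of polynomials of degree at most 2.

5b₁ + 2b₂ - b₃ - 2b₄ = 0

Write each element as a vector in ℝ³ using {1, t, t^2}.
Write the vectors as columns of a matrix and find a nonzero vector in its null space.
The free variable yields coefficients (5, 2, -1, -2, 0) (any nonzero multiple also works).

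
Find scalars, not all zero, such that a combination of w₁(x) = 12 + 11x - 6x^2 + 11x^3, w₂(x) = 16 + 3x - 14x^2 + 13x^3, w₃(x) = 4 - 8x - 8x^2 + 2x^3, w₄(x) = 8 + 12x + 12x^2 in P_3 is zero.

Take coordinates with respect to {1, x, …, x^3}.
Write the vectors as columns of a matrix and find a nonzero vector in its null space.
One solution (up to scaling) is (1, -1, 1, 0).

w₁ - w₂ + w₃ = 0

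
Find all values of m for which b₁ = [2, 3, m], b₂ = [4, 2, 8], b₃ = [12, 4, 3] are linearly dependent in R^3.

m = 25

Place the vectors as rows of a 3×3 matrix; dependence ⇔ determinant zero.
Expanding, det = 200 - 8*m.
Solving 200 - 8*m = 0 yields m = 25.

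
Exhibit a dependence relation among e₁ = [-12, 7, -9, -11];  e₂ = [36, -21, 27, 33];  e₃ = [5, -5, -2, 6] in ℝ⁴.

Solve the homogeneous system with e₁, e₂, e₃ as columns by row-reducing the coefficient matrix.
One solution (up to scaling) is (3, 1, 0).

3e₁ + e₂ = 0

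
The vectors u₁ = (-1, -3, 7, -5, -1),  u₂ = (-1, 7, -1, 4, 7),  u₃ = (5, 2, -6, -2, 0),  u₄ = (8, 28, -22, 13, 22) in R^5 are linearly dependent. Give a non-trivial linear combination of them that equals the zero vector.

u₁ - 3u₂ - 2u₃ + u₄ = 0

Row-reduce the matrix with u₁, u₂, u₃, u₄ as columns; the null space gives the coefficients.
One solution (up to scaling) is (1, -3, -2, 1).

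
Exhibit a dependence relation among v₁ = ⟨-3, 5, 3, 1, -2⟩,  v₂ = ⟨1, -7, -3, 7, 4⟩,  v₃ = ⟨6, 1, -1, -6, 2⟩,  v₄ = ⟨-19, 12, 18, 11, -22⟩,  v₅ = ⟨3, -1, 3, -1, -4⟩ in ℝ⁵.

2v₁ - v₂ - 3v₃ - v₄ + 2v₅ = 0

Solve the homogeneous system with v₁, v₂, v₃, v₄, v₅ as columns by row-reducing the coefficient matrix.
The free variable yields coefficients (2, -1, -3, -1, 2) (any nonzero multiple also works).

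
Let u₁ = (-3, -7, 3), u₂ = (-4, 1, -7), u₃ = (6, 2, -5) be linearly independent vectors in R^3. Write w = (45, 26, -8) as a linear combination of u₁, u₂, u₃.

Solve the system with u₁, u₂, u₃ as columns and w as the right-hand side.
The system has the unique solution (a₁, a₂, a₃) = (-3, -3, 4).

w = -3u₁ - 3u₂ + 4u₃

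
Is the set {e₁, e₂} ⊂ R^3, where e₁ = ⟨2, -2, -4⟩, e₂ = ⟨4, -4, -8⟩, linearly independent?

linearly dependent

Row-reduce the matrix whose columns are e₁, e₂.
The reduction yields 1 nonzero row, so the rank is 1.
Since rank 1 < 2, the set is linearly dependent.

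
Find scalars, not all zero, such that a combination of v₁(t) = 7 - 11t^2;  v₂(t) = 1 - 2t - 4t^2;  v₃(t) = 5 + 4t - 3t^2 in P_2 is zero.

Take coordinates with respect to {1, t, t^2}.
Write the vectors as columns of a matrix and find a nonzero vector in its null space.
The free variable yields coefficients (1, -2, -1) (any nonzero multiple also works).

v₁ - 2v₂ - v₃ = 0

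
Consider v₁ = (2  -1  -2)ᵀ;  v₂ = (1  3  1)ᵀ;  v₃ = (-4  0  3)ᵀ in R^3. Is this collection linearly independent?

Place the vectors as rows of a 3×3 matrix and reduce to echelon form.
The reduction yields 3 nonzero rows, so the rank is 3.
Since rank = 3 (the number of vectors), the set is linearly independent.

linearly independent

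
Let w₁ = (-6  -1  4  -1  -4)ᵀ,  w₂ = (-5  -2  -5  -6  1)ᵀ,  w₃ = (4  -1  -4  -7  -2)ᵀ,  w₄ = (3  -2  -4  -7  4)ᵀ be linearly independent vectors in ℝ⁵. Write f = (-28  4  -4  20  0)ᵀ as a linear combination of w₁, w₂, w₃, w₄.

Solve the system with w₁, w₂, w₃, w₄ as columns and f as the right-hand side.
Row-reducing the augmented matrix gives the unique coefficients (α₁, …, α₄) = (-2, 4, -2, -4).

f = -2w₁ + 4w₂ - 2w₃ - 4w₄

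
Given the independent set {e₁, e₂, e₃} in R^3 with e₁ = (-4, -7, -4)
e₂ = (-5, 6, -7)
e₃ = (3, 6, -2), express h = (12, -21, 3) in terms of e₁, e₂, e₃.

Set up the augmented matrix [e₁ | e₂ | e₃ | h] and row-reduce.
Back-substitution yields (c₁, c₂, c₃) = (3, -3, 3).

h = 3e₁ - 3e₂ + 3e₃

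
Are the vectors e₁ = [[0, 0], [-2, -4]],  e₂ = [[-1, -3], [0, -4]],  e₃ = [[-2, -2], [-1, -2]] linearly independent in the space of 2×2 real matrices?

linearly independent

Take coordinates with respect to the standard basis {E₁₁, E₁₂, E₂₁, E₂₂}.
Place the vectors as rows of a 3×4 matrix and reduce to echelon form.
The reduction yields 3 nonzero rows, so the rank is 3.
Since rank = 3 (the number of vectors), the set is linearly independent.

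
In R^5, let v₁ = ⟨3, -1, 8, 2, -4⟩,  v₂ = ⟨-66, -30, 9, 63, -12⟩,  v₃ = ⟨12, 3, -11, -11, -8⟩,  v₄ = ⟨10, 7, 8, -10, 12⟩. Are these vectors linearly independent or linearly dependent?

Row-reduce the matrix whose columns are v₁, v₂, v₃, v₄.
The reduction yields 3 nonzero rows, so the rank is 3.
Since rank 3 < 4, the set is linearly dependent.

linearly dependent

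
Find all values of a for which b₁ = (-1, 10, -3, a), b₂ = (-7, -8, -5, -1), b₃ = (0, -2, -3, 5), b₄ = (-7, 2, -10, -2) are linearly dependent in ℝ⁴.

a = -26/5

The vectors are dependent exactly when the determinant of the matrix with rows b₁, b₂, b₃, b₄ vanishes.
The determinant works out to 280*a + 1456.
Setting this to zero gives a = -26/5.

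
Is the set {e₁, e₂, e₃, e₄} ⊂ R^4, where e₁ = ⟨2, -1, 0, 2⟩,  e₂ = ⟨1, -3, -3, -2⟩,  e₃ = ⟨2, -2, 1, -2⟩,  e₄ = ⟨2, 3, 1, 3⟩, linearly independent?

The matrix [e₁|e₂|e₃|e₄] has determinant 95.
A nonzero determinant means the columns are linearly independent.

linearly independent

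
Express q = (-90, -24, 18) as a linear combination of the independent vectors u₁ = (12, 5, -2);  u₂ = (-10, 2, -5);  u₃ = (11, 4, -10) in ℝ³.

Write q = α₁u₁ + … + α₃u₃ and equate components.
The system has the unique solution (α₁, α₂, α₃) = (-4, 2, -2).

q = -4u₁ + 2u₂ - 2u₃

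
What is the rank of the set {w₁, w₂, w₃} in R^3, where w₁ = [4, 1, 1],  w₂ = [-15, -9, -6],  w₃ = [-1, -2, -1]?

Put the 3×3 matrix [w₁|w₂|w₃] into echelon form.
Exactly 2 pivots survive; hence the rank is 2.

2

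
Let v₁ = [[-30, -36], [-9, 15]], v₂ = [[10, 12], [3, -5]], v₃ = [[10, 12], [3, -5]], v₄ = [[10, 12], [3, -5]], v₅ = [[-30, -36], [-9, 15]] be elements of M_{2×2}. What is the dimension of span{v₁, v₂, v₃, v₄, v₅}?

1

Pass to coordinate vectors with respect to the basis {E₁₁, E₁₂, E₂₁, E₂₂}.
Form the matrix with v₁, v₂, v₃, v₄, v₅ as columns and reduce.
The echelon form has 1 nonzero row, so the rank is 1.
(With 5 elements in a 4-dimensional space the rank is at most 4.)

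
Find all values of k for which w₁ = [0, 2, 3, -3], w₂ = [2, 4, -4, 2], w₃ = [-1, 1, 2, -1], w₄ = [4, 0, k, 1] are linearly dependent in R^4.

The set is linearly dependent precisely when det[w₁; w₂; w₃; w₄] = 0.
Expanding, det = 18*k + 90.
Setting this to zero gives k = -5.

k = -5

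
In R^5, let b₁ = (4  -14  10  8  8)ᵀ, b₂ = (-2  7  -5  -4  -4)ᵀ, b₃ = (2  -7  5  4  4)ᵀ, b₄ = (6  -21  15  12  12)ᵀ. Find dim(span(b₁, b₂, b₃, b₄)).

1

Form the matrix with b₁, b₂, b₃, b₄ as columns and reduce.
The echelon form has 1 nonzero row, so the rank is 1.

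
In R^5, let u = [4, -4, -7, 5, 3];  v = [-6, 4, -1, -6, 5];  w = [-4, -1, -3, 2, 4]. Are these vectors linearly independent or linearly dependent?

linearly independent

Place the vectors as rows of a 3×5 matrix and reduce to echelon form.
The reduction yields 3 nonzero rows, so the rank is 3.
Since rank = 3 (the number of vectors), the set is linearly independent.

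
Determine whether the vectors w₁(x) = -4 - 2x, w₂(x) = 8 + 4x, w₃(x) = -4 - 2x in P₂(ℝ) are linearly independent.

Write each element as a coordinate vector in ℝ³ using {1, x, x^2}.
One vector is a scalar multiple of another, so the set is dependent.

linearly dependent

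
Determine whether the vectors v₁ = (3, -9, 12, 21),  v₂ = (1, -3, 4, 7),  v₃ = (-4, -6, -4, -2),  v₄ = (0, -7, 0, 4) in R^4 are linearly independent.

linearly dependent

One vector is a scalar multiple of another, so the set is dependent.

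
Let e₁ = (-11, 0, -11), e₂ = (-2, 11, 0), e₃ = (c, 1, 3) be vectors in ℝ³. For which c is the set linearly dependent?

c = 31/11

The set is linearly dependent precisely when det[e₁; e₂; e₃] = 0.
Cofactor expansion gives det = 121*c - 341.
Solving 121*c - 341 = 0 yields c = 31/11.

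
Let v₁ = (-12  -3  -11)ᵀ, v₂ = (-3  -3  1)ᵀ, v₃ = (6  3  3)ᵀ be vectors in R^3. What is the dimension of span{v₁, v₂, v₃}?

2

Put the 3×3 matrix [v₁|v₂|v₃] into echelon form.
There are 2 pivot columns, so rank = 2.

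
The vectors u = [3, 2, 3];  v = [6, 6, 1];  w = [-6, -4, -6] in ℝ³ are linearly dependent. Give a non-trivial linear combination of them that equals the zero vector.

Row-reduce the matrix with u, v, w as columns; the null space gives the coefficients.
The free variable yields coefficients (2, 0, 1) (any nonzero multiple also works).

2u + w = 0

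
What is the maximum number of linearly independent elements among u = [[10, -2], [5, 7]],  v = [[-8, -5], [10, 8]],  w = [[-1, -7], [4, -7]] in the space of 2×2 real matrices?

Represent each element by its coordinate vector in ℝ⁴.
Row-reduce the 3×4 matrix with these as rows.
Exactly 3 pivots survive; hence the rank is 3.

3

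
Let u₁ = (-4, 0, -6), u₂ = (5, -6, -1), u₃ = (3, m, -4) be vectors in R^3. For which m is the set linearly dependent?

m = -6

The set is linearly dependent precisely when det[u₁; u₂; u₃] = 0.
Expanding, det = -34*m - 204.
Solving -34*m - 204 = 0 yields m = -6.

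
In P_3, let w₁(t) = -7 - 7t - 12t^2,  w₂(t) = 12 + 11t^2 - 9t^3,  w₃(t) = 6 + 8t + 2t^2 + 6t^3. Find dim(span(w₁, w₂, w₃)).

dim = 3

Represent each element by its coordinate vector in ℝ⁴.
Row-reduce the 3×4 matrix with these as rows.
The echelon form has 3 nonzero rows, so the rank is 3.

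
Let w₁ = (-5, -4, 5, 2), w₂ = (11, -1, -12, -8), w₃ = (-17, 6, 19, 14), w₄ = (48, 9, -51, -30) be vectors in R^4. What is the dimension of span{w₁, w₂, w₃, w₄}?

dim = 2

Put the 4×4 matrix [w₁|w₂|w₃|w₄] into echelon form.
There are 2 pivot columns, so rank = 2.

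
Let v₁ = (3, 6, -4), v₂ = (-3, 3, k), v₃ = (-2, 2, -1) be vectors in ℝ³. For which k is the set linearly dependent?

Dependence holds iff the 3×3 matrix [v₁ v₂ v₃] is singular.
Cofactor expansion gives det = -18*k - 27.
Setting this to zero gives k = -3/2.

k = -3/2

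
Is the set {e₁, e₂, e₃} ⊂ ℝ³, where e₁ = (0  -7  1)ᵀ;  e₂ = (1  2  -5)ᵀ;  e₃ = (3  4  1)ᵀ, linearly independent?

Row-reduce the matrix whose columns are e₁, e₂, e₃.
The reduction yields 3 nonzero rows, so the rank is 3.
Since rank = 3 (the number of vectors), the set is linearly independent.

linearly independent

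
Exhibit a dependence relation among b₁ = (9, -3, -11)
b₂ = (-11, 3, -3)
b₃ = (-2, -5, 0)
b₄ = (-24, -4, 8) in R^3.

Solve the homogeneous system with b₁, b₂, b₃, b₄ as columns by row-reducing the coefficient matrix.
A generator of the null space is (1, -1, -2, 1).

b₁ - b₂ - 2b₃ + b₄ = 0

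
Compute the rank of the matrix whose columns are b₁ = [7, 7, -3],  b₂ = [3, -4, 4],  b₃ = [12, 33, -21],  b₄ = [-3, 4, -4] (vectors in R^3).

Row-reduce the 4×3 matrix with these as rows.
Reduction leaves 2 leading entries, giving rank 2.
(With 4 elements in a 3-dimensional space the rank is at most 3.)

2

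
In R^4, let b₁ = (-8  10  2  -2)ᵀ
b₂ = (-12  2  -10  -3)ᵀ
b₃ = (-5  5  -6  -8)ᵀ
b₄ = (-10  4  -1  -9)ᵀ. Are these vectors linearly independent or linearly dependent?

The matrix [b₁|b₂|b₃|b₄] has determinant 7566.
A nonzero determinant means the columns are linearly independent.

linearly independent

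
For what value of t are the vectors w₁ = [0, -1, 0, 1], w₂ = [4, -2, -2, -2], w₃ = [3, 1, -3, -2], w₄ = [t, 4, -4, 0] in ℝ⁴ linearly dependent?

t = 4/5

The set is linearly dependent precisely when det[w₁; w₂; w₃; w₄] = 0.
Cofactor expansion gives det = 8 - 10*t.
Solving 8 - 10*t = 0 yields t = 4/5.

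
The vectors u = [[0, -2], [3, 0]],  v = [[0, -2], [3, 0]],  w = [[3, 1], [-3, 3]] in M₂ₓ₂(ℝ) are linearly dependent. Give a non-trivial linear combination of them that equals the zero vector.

u - v = 0

Take coordinates with respect to {E₁₁, E₁₂, E₂₁, E₂₂}.
Set up α₁u + … + α₃w = 0 and solve the homogeneous system.
The free variable yields coefficients (1, -1, 0) (any nonzero multiple also works).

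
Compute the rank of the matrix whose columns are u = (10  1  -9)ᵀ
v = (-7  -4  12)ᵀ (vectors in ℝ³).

rank 2

Form the matrix with u, v as columns and reduce.
The echelon form has 2 nonzero rows, so the rank is 2.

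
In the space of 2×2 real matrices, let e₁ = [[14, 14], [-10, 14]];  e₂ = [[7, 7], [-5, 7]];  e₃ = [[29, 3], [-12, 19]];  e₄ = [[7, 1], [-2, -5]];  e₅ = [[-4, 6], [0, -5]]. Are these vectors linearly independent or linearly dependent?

linearly dependent

Write each element as a coordinate vector in ℝ⁴ using {E₁₁, E₁₂, E₂₁, E₂₂}.
There are 5 vectors in a 4-dimensional space, so they cannot be linearly independent.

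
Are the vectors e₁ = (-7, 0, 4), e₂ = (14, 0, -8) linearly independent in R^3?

linearly dependent

Place the vectors as rows of a 2×3 matrix and reduce to echelon form.
The reduction yields 1 nonzero row, so the rank is 1.
Since rank 1 < 2, the set is linearly dependent.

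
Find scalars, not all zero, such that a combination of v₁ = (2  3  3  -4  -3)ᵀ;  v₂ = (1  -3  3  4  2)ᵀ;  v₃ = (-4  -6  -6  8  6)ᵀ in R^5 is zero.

2v₁ + v₃ = 0

Set up α₁v₁ + … + α₃v₃ = 0 and solve the homogeneous system.
The free variable yields coefficients (2, 0, 1) (any nonzero multiple also works).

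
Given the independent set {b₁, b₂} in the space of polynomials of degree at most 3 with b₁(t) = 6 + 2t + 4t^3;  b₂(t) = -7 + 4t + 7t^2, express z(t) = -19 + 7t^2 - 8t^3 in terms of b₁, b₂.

Take coordinate vectors relative to {1, t, …, t^3}.
Solve the system with b₁, b₂ as columns and z as the right-hand side.
Row-reducing the augmented matrix gives the unique coefficients (a₁, a₂) = (-2, 1).

z = -2b₁ + b₂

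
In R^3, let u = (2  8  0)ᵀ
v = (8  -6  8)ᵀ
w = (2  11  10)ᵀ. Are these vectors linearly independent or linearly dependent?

linearly independent

Row-reduce the matrix whose columns are u, v, w.
The reduction yields 3 nonzero rows, so the rank is 3.
Since rank = 3 (the number of vectors), the set is linearly independent.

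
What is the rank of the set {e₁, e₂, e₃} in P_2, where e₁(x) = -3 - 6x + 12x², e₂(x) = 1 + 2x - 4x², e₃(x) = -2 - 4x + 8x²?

Use coordinates relative to {1, x, x²}.
Put the 3×3 matrix [e₁|e₂|e₃] into echelon form.
There is 1 pivot column, so rank = 1.

1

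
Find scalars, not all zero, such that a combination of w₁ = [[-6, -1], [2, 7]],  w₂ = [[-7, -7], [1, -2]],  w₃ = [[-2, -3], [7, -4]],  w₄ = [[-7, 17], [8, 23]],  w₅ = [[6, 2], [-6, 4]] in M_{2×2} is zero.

3w₁ - 3w₂ - w₃ - w₄ - 2w₅ = 0

Pass to coordinate vectors relative to the basis {E₁₁, E₁₂, E₂₁, E₂₂}.
Write the vectors as columns of a matrix and find a nonzero vector in its null space.
The free variable yields coefficients (3, -3, -1, -1, -2) (any nonzero multiple also works).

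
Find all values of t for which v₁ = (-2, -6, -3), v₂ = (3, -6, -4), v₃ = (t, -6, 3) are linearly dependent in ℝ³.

t = -32

The vectors are dependent exactly when the determinant of the matrix with rows v₁, v₂, v₃ vanishes.
The determinant works out to 6*t + 192.
Setting this to zero gives t = -32.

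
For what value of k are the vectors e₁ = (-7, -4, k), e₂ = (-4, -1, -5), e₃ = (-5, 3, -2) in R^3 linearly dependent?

k = -11

Dependence holds iff the 3×3 matrix [e₁ e₂ e₃] is singular.
Expanding, det = -17*k - 187.
This vanishes exactly when k = -11.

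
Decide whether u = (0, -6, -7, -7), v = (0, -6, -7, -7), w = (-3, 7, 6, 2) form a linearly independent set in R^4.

Place the vectors as rows of a 3×4 matrix and reduce to echelon form.
The reduction yields 2 nonzero rows, so the rank is 2.
Since rank 2 < 3, the set is linearly dependent.
Indeed u - v = 0.

linearly dependent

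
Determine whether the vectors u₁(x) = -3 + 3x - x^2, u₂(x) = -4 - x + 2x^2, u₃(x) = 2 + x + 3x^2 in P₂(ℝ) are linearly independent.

linearly independent

Write each element as a coordinate vector in ℝ³ using {1, x, x^2}.
Row-reduce the matrix whose columns are u₁, u₂, u₃.
The reduction yields 3 nonzero rows, so the rank is 3.
Since rank = 3 (the number of vectors), the set is linearly independent.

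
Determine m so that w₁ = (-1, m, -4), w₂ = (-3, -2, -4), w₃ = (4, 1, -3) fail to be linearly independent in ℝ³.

Place the vectors as rows of a 3×3 matrix; dependence ⇔ determinant zero.
Expanding, det = -25*m - 30.
This vanishes exactly when m = -6/5.

m = -6/5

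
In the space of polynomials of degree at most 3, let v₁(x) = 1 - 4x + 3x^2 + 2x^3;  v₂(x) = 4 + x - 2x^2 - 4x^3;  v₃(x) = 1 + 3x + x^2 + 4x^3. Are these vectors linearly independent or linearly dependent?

Take coordinates with respect to the standard basis {1, x, …, x^3}.
Place the vectors as rows of a 3×4 matrix and reduce to echelon form.
The reduction yields 3 nonzero rows, so the rank is 3.
Since rank = 3 (the number of vectors), the set is linearly independent.

linearly independent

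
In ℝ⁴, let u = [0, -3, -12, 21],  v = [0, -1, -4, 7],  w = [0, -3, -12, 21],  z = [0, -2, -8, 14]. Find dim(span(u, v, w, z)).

Put the 4×4 matrix [u|v|w|z] into echelon form.
The echelon form has 1 nonzero row, so the rank is 1.

dim = 1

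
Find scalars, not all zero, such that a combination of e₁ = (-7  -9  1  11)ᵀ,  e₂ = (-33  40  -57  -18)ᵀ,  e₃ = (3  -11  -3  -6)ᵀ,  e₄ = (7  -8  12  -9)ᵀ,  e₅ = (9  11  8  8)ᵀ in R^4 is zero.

Write the vectors as columns of a matrix and find a nonzero vector in its null space.
One solution (up to scaling) is (3, 1, 2, 3, 3).

3e₁ + e₂ + 2e₃ + 3e₄ + 3e₅ = 0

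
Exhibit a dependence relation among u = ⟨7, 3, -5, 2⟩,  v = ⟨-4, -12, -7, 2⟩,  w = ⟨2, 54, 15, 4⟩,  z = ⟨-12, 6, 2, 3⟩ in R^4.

Solve the homogeneous system with u, v, w, z as columns by row-reducing the coefficient matrix.
One solution (up to scaling) is (2, -3, -1, 2).

2u - 3v - w + 2z = 0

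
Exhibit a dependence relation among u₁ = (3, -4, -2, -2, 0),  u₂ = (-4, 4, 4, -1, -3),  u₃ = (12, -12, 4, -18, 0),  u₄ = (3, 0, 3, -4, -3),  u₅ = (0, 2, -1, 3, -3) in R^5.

Set up α₁u₁ + … + α₅u₅ = 0 and solve the homogeneous system.
The free variable yields coefficients (2, 0, -1, 2, -2) (any nonzero multiple also works).

2u₁ - u₃ + 2u₄ - 2u₅ = 0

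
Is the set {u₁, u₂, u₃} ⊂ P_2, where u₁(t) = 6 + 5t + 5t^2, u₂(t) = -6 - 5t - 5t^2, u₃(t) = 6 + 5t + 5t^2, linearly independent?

linearly dependent

Write each element as a coordinate vector in ℝ³ using {1, t, t^2}.
Form the 3×3 matrix with these as columns; its determinant is 0.
A zero determinant means the columns are linearly dependent.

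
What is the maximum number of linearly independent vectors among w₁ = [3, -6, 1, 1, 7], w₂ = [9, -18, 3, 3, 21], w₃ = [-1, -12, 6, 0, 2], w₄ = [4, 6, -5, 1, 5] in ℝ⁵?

Apply Gaussian elimination to the matrix whose rows are w₁, w₂, w₃, w₄.
Exactly 2 pivots survive; hence the rank is 2.

2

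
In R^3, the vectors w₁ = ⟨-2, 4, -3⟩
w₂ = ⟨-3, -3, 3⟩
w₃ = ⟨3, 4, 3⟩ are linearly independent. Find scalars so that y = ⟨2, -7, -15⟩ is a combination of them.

y = -w₁ - 3w₂ - 3w₃

Since w₁, w₂, w₃ are independent, the coefficients expressing y are uniquely determined by a linear system.
Row-reducing the augmented matrix gives the unique coefficients (c₁, c₂, c₃) = (-1, -3, -3).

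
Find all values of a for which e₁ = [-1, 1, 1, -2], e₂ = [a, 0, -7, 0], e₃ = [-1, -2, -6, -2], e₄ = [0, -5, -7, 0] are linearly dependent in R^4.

Dependence holds iff the 4×4 matrix [e₁ e₂ e₃ e₄] is singular.
Expanding, det = -28*a.
Setting this to zero gives a = 0.

a = 0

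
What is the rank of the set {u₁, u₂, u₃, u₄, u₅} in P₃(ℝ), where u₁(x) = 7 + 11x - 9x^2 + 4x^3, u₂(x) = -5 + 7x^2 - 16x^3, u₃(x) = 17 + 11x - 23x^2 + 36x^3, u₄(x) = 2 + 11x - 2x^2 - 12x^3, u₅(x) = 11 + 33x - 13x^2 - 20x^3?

2

Use coordinates relative to {1, x, …, x^3}.
Put the 4×5 matrix [u₁|u₂|u₃|u₄|u₅] into echelon form.
There are 2 pivot columns, so rank = 2.
(With 5 elements in a 4-dimensional space the rank is at most 4.)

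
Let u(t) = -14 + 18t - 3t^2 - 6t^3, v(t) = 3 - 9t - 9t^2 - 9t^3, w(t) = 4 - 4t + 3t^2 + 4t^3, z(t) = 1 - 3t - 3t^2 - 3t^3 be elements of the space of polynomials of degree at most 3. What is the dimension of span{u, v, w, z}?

2

Represent each element by its coordinate vector in ℝ⁴.
Apply Gaussian elimination to the matrix whose rows are u, v, w, z.
Exactly 2 pivots survive; hence the rank is 2.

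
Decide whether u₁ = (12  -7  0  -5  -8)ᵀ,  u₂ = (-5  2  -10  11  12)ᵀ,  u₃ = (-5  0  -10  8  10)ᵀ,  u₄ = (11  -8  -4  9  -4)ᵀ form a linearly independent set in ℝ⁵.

linearly independent

Row-reduce the matrix whose columns are u₁, u₂, u₃, u₄.
The reduction yields 4 nonzero rows, so the rank is 4.
Since rank = 4 (the number of vectors), the set is linearly independent.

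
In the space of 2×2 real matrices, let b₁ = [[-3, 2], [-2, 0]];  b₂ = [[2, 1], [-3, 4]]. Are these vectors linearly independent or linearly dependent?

Write each element as a coordinate vector in ℝ⁴ using {E₁₁, E₁₂, E₂₁, E₂₂}.
Place the vectors as rows of a 2×4 matrix and reduce to echelon form.
The reduction yields 2 nonzero rows, so the rank is 2.
Since rank = 2 (the number of vectors), the set is linearly independent.

linearly independent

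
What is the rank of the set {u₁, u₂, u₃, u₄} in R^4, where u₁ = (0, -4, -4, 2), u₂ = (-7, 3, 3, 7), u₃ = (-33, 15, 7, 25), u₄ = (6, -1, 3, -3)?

Row-reduce the 4×4 matrix with these as rows.
The echelon form has 3 nonzero rows, so the rank is 3.

rank 3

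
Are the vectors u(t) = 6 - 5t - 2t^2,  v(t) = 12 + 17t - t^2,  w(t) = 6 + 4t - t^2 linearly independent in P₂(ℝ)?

linearly dependent

Take coordinates with respect to the standard basis {1, t, t^2}.
The matrix [u|v|w] has determinant 0.
A zero determinant means the columns are linearly dependent.
Indeed u + v - 3w = 0.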